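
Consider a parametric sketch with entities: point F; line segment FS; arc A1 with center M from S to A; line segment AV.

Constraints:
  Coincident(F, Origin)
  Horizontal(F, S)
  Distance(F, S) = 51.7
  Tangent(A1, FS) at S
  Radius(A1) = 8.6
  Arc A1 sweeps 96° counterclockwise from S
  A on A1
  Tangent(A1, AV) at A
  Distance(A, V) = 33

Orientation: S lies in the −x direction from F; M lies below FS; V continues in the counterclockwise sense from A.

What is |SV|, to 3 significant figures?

42.6

On A1, S sits at bearing 90° from M; a 96° counterclockwise sweep puts A at bearing 186°, so A = M + 8.6·(cos 186°, sin 186°) = (-60.3, -9.50). The tangent condition forces MA to be normal to AV, so AV runs along (−sin 186°, cos 186°); with |AV| = 33.0, V = (-56.8, -42.3). Then |SV| = |V − S| = 42.6.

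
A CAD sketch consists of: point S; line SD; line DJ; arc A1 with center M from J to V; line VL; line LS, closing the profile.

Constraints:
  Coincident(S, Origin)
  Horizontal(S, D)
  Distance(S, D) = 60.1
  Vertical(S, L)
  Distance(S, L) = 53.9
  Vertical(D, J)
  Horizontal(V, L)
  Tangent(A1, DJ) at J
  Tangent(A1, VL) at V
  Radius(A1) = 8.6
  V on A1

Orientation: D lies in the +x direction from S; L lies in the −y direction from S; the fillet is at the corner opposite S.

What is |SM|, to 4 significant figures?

68.59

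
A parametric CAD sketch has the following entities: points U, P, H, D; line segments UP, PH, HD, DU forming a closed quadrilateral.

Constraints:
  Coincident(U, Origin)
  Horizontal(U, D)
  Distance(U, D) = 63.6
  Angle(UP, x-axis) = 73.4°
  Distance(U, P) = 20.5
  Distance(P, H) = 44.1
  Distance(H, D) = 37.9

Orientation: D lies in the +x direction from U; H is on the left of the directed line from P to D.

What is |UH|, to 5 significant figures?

58.546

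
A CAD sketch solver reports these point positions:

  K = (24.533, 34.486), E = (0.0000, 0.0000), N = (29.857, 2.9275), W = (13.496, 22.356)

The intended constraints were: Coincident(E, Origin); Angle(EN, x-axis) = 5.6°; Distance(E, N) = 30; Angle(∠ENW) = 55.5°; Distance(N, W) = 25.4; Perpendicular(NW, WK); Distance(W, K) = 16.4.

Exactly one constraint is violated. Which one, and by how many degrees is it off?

Perpendicular(NW, WK) — off by 7.60°.

E = (0.00, 0.00) ✓; EN at 5.600° ✓; |EN| = 30.00 ✓; ∠ENW = 55.50° ✓; |NW| = 25.40 ✓; ∠(NW, WK) = 82.40° ✗; |WK| = 16.40 ✓.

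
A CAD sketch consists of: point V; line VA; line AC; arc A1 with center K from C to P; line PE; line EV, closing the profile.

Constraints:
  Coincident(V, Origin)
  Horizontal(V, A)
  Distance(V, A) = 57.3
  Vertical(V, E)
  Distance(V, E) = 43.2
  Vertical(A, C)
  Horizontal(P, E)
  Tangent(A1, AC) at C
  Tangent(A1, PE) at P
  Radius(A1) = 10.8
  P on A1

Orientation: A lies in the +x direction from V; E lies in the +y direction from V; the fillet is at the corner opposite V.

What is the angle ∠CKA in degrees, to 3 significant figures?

71.6°

V is at the origin; VA is horizontal with |VA| = 57.3 and A on the +x side, so A = (57.3, 0.00). VE is vertical with |VE| = 43.2 and E on the +y side, so E = (0.00, 43.2). The virtual corner opposite V is at (57.3, 43.2). Tangency of A1 to AC means the radius KC is perpendicular to AC and A1 meets PE tangentially, so KP is at right angles to PE, with radius 10.8, so the center K sits 10.8 in from both sides at K = (46.5, 32.4). That places the tangent points at C = (57.3, 32.4) on AC and P = (46.5, 43.2) on PE. Then cos ∠CKA = KC·KA / (|KC||KA|), giving 71.6°.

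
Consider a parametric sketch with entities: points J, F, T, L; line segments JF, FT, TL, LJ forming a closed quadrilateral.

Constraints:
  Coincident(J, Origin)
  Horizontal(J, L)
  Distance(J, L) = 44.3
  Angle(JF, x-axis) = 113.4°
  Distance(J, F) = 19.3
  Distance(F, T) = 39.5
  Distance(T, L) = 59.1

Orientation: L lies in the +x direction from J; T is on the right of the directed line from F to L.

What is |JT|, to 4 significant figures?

24.16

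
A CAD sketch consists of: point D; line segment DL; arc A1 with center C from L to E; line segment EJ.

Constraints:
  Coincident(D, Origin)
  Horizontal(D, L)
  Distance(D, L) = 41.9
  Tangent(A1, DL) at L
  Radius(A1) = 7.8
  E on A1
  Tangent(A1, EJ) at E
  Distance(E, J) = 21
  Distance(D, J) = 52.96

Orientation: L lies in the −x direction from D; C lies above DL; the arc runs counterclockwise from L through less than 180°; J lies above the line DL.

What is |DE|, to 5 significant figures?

36.518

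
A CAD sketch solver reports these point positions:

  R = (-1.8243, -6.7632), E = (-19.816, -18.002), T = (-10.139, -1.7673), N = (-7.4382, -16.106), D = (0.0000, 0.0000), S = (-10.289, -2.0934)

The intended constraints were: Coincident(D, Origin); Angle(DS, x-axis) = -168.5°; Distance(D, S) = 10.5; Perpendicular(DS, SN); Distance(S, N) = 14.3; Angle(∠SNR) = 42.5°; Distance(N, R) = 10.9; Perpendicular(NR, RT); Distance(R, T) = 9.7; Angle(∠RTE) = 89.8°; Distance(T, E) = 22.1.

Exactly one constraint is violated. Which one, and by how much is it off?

Distance(T, E) = 22.1 — off by 3.20.

D = (0.00, 0.00) ✓; DS at -168.5° ✓; |DS| = 10.50 ✓; ∠(DS, SN) = 90.00° ✓; |SN| = 14.30 ✓; ∠SNR = 42.50° ✓; |NR| = 10.90 ✓; ∠(NR, RT) = 90.00° ✓; |RT| = 9.700 ✓; ∠RTE = 89.80° ✓; |TE| = 18.90 ✗.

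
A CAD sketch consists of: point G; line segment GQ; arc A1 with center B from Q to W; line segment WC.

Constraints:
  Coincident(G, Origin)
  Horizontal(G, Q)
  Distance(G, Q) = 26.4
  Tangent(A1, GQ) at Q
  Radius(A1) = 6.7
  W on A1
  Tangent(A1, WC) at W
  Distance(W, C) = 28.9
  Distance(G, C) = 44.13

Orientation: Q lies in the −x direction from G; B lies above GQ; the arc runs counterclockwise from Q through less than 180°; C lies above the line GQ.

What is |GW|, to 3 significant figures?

21.3

Checks: G = (0.00, 0.00) ✓; |BW| = 6.700 ✓; ∠(BW, WC) = 90.00° ✓; |WC| = 28.90 ✓; |GC| = 44.13 ✓.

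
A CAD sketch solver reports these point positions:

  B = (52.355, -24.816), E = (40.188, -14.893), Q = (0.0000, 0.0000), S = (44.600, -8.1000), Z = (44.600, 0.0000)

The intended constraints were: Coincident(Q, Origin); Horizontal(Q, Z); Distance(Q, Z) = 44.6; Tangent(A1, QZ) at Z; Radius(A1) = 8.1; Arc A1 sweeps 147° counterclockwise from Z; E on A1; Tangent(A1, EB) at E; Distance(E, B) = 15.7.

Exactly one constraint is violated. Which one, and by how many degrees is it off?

Tangent(A1, EB) at E — off by 6.20°.

Q = (0.00, 0.00) ✓; Q.y = 0.00, Z.y = 0.00 ✓; |QZ| = 44.60 ✓; ∠(SZ, ZQ) = 90.00° ✓; |SZ| = 8.100 ✓; bearing(S→E) − bearing(S→Z) = 147.0° ✓; |SE| = 8.100 ✓; ∠(SE, EB) = 96.20° ✗; |EB| = 15.70 ✓.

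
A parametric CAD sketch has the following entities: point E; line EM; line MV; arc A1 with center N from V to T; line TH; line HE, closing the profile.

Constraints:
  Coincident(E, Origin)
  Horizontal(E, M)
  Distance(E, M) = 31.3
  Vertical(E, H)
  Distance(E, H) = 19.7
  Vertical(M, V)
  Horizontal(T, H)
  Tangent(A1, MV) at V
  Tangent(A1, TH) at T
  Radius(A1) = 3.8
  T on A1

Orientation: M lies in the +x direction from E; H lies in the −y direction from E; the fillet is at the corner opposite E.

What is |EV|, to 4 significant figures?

35.11

E is at the origin; E and M share the same y with |EM| = 31.3 and M on the +x side, so M = (31.30, 0.000). E and H share the same x with |EH| = 19.7 and H on the −y side, so H = (0.000, -19.70). The virtual corner opposite E is at (31.30, -19.70). The tangent condition forces NV to be normal to MV and since A1 is tangent to TH there, NT ⟂ TH, with radius 3.8, so the center N sits 3.8 in from both sides at N = (27.50, -15.90). That places the tangent points at V = (31.30, -15.90) on MV and T = (27.50, -19.70) on TH. Then |EV| = |V − E| = 35.11.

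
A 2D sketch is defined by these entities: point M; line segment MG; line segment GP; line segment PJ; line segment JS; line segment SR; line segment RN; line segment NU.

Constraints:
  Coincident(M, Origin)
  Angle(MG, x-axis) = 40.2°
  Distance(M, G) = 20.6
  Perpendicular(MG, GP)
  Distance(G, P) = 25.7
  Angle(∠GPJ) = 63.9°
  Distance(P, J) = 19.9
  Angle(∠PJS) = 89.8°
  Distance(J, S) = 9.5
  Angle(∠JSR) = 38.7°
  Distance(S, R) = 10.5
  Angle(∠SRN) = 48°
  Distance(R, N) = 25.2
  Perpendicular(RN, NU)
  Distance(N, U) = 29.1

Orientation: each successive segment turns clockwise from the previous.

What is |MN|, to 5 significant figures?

14.165

M is at the origin; MG runs at 40.2° with length 20.6, so G = (15.734, 13.296). MG is perpendicular to GP, so GP runs at -49.800°; with |GP| = 25.7, P = (32.322, -6.3331). ∠GPJ = 63.9° gives PJ at -165.90° from the x-axis; with |PJ| = 19.9, J = (13.022, -11.181). ∠PJS = 89.8° gives JS at 103.90° from the x-axis; with |JS| = 9.5, S = (10.740, -1.9593). ∠JSR = 38.7° gives SR at -37.400° from the x-axis; with |SR| = 10.5, R = (19.081, -8.3367). ∠SRN = 48.0° gives RN at -169.40° from the x-axis; with |RN| = 25.2, N = (-5.6888, -12.972). Then |MN| = |N − M| = 14.165.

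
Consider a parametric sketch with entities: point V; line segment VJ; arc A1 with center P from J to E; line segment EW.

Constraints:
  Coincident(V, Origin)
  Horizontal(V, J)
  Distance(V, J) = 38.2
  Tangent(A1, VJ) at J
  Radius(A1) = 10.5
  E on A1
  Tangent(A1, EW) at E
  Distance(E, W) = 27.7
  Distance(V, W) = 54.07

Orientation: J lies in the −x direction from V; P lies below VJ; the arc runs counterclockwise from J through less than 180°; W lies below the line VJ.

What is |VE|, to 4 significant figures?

50.01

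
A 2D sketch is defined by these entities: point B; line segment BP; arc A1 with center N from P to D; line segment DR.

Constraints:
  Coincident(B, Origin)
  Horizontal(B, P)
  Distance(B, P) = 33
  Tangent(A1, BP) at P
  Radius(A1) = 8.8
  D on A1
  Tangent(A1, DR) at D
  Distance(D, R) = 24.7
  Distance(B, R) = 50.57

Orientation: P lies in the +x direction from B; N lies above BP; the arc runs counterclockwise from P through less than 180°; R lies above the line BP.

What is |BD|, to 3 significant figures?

42.9

B is at the origin; BP is horizontal with |BP| = 33.0 and P on the +x side, so P = (33.0, 0.00). A1 meets BP tangentially, so NP is at right angles to BP, so N = P + (0, 8.8) = (33.0, 8.80). Since ND ⟂ DR (tangency), |NR| = √(8.8² + 24.7²) = 26.2 regardless of where D sits on A1. So R lies on both circle(B, 50.57) and circle(N, 26.2); the above-BP intersection is R = (36.7, 34.8). D is the foot of the tangent from R: D = (41.6, 10.5).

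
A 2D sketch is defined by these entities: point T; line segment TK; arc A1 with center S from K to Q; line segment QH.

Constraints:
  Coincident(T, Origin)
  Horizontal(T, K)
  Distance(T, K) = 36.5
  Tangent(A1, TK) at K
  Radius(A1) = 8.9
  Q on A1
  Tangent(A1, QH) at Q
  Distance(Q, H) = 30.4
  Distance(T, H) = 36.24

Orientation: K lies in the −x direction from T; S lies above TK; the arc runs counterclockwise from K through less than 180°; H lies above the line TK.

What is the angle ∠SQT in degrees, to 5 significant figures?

165.31°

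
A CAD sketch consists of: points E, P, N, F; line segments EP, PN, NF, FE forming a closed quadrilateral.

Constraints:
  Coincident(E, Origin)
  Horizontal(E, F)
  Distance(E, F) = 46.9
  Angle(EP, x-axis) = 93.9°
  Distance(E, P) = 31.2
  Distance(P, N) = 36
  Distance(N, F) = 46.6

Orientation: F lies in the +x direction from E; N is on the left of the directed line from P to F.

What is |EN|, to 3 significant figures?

54.1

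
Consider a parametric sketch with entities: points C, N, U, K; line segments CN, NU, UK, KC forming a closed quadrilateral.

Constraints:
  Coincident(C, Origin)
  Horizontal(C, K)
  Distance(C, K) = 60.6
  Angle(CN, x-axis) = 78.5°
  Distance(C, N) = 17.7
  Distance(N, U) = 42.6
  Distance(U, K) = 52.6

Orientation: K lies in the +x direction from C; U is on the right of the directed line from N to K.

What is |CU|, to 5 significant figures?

27.682

Checks: |NU| = 42.60 ✓; |UK| = 52.60 ✓.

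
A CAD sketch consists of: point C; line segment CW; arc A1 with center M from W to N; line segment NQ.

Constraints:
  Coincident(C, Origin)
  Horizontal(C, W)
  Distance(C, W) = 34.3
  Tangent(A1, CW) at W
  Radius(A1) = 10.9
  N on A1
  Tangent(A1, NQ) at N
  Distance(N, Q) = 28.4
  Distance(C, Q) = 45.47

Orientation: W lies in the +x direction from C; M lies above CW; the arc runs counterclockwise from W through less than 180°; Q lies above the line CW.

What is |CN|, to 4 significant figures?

46.10

Checks: |MN| = 10.90 ✓; ∠(MN, NQ) = 90.00° ✓; |NQ| = 28.40 ✓; |CQ| = 45.47 ✓.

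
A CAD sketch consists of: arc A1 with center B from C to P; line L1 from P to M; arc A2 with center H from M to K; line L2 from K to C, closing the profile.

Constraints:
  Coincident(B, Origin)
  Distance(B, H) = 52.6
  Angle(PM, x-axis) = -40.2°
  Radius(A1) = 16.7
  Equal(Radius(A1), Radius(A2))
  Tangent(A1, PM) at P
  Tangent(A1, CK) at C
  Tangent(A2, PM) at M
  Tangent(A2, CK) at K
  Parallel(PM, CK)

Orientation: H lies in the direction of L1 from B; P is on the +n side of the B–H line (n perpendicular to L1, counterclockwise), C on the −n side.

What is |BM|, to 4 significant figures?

55.19

The slot axis is L1's direction at -40.2°, so u = (cos -40.2°, sin -40.2°) = (0.7638, -0.6455) and n = (−sin -40.2°, cos -40.2°) = (0.6455, 0.7638). B is at the origin and H lies 52.6 along u from B, so H = 52.6·u = (40.18, -33.95). Tangency of A1 to both parallel lines with radius 16.7 puts P and C at B ± 16.7·n: P = (10.78, 12.76), C = (-10.78, -12.76). Equal radii place M and K the same way about H: M = H + 16.7·n = (50.95, -21.20), K = H − 16.7·n = (29.40, -46.71). Then |BM| = |M − B| = 55.19.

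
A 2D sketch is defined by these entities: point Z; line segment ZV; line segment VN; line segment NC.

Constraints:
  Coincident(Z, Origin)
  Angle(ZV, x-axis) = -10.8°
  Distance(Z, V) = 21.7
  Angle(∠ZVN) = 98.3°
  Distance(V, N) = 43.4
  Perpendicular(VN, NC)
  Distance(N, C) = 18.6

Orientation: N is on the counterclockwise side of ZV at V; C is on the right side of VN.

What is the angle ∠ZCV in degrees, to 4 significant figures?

17.54°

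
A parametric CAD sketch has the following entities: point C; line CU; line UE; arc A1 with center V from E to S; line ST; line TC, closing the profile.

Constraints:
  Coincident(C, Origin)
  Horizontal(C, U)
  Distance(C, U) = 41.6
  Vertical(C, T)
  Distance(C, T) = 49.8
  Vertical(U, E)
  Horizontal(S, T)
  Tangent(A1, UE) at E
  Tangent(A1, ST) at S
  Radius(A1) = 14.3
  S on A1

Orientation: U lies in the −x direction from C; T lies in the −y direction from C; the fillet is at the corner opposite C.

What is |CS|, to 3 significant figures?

56.8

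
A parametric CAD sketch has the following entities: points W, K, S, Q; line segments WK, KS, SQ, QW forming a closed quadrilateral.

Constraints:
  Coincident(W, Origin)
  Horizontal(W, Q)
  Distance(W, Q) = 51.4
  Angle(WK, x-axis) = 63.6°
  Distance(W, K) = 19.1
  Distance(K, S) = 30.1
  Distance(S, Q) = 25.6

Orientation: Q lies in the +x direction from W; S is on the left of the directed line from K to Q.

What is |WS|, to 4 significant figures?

44.05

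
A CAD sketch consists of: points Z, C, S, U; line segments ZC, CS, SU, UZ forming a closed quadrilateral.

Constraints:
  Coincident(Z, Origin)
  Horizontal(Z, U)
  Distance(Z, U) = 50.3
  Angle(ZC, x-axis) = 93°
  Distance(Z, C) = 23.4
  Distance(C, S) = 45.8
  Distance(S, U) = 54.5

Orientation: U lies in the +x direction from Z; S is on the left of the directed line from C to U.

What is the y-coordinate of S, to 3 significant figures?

52.1

Checks: |CS| = 45.80 ✓; |SU| = 54.50 ✓.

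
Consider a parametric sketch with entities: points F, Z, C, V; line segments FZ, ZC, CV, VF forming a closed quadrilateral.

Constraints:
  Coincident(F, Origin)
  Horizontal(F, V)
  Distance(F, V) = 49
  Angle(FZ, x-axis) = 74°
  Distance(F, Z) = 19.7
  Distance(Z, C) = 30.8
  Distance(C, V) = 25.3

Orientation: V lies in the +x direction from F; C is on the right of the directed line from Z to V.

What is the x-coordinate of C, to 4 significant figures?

24.29

F is at the origin; F and V share the same y with |FV| = 49.0 and V in +x, so V = (49.0, 0). FZ runs at 74.0° with |FZ| = 19.7, so Z = (5.430, 18.94). C is determined by |ZC| = 30.8 and |CV| = 25.3 together: it lies at the intersection of circle(Z, 30.8) and circle(V, 25.3). With |ZV| = 47.51, the foot of the radical line on ZV is 27.00 from Z and the perpendicular offset is √(30.8² − 27.00²) = 14.82. Taking the right-of-ZV solution: C = (24.29, -5.416).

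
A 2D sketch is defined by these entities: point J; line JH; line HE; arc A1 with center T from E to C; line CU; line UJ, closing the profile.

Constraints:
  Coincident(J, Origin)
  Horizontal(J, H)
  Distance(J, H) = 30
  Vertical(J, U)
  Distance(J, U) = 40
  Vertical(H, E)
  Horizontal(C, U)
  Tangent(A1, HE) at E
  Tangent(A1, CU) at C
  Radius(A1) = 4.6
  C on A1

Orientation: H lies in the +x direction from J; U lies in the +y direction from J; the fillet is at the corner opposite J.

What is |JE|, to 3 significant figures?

46.4

J is at the origin; JH is horizontal with |JH| = 30.0 and H on the +x side, so H = (30.0, 0.00). J and U share the same x with |JU| = 40.0 and U on the +y side, so U = (0.00, 40.0). The virtual corner opposite J is at (30.0, 40.0). The tangent condition forces TE to be normal to HE and tangency of A1 to CU means the radius TC is perpendicular to CU, with radius 4.6, so the center T sits 4.6 in from both sides at T = (25.4, 35.4). That places the tangent points at E = (30.0, 35.4) on HE and C = (25.4, 40.0) on CU. Then |JE| = |E − J| = 46.4.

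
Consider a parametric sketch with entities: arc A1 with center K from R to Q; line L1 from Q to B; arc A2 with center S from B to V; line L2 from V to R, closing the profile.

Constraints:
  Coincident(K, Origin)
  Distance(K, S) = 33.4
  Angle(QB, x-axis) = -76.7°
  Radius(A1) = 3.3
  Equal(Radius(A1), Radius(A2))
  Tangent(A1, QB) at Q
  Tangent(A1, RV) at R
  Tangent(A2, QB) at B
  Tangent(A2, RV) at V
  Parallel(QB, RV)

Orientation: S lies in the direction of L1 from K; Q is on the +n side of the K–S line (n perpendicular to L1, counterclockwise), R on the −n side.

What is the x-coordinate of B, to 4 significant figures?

10.90

Tangency of A1 to both parallel lines with radius 3.3 puts Q and R at K ± 3.3·n: Q = (3.211, 0.7592), R = (-3.211, -0.7592). Equal radii place B and V the same way about S: B = S + 3.3·n = (10.90, -31.75), V = S − 3.3·n = (4.472, -33.26). So B.x = 10.90.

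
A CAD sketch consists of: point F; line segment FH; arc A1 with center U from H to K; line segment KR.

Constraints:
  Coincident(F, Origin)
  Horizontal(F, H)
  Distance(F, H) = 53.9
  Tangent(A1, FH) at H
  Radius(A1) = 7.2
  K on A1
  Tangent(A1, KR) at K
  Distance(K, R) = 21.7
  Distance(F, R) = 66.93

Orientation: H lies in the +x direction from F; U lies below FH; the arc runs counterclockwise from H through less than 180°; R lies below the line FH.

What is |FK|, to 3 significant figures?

49.3

Checks: |UH| = 7.200 ✓; |UK| = 7.200 ✓; ∠(UK, KR) = 90.00° ✓; |KR| = 21.70 ✓; |FR| = 66.93 ✓.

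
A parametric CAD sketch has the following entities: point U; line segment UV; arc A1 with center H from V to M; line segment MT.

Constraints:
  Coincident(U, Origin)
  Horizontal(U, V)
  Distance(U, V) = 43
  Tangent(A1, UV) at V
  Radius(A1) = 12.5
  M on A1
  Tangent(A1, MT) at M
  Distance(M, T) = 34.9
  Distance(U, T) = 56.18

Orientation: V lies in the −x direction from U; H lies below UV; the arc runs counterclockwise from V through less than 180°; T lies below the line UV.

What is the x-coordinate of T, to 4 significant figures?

-30.28

Checks: ∠(HV, VU) = 90.00° ✓; |HM| = 12.50 ✓; ∠(HM, MT) = 90.00° ✓; |MT| = 34.90 ✓; |UT| = 56.18 ✓.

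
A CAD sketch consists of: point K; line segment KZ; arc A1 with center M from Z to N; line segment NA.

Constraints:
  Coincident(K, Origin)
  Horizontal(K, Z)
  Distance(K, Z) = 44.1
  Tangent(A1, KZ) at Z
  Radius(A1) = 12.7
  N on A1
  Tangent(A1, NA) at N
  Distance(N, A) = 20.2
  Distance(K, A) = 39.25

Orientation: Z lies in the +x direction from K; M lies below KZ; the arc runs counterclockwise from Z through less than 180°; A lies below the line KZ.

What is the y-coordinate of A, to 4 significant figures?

-28.89

Checks: ∠(MZ, ZK) = 90.00° ✓; |MZ| = 12.70 ✓; |MN| = 12.70 ✓; ∠(MN, NA) = 90.00° ✓; |NA| = 20.20 ✓; |KA| = 39.25 ✓.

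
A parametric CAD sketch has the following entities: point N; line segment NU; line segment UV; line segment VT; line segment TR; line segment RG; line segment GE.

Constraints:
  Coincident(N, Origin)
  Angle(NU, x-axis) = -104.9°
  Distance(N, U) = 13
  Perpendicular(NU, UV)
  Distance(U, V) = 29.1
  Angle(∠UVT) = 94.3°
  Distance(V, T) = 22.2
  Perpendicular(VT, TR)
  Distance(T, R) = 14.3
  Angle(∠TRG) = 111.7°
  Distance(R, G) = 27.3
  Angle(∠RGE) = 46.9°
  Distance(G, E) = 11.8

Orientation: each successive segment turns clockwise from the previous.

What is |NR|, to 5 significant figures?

19.407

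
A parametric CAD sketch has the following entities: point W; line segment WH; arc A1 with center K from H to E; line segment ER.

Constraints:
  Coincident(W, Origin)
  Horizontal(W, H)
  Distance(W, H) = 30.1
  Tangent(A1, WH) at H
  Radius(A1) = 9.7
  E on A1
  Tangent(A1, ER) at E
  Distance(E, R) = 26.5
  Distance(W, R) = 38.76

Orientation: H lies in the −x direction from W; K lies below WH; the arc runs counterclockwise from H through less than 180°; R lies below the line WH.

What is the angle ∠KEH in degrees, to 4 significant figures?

21.27°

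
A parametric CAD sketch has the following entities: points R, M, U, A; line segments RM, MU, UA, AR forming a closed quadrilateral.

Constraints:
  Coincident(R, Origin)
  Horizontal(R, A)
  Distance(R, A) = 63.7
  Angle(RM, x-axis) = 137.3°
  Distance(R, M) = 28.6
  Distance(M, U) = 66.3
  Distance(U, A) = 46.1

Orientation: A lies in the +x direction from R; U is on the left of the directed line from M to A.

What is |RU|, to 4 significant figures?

58.26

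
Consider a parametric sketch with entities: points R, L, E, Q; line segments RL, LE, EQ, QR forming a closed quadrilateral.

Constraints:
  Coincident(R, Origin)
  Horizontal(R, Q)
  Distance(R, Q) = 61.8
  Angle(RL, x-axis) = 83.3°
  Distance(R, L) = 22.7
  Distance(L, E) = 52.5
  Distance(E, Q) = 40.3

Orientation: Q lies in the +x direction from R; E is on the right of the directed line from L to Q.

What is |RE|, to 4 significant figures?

36.81

Checks: |LE| = 52.50 ✓; |EQ| = 40.30 ✓.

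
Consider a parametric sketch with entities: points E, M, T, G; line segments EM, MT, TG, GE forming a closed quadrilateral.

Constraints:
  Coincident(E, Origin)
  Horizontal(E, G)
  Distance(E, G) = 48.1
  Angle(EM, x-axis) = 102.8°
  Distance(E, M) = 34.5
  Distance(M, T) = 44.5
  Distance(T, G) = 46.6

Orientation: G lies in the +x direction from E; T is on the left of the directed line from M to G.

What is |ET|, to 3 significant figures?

57.1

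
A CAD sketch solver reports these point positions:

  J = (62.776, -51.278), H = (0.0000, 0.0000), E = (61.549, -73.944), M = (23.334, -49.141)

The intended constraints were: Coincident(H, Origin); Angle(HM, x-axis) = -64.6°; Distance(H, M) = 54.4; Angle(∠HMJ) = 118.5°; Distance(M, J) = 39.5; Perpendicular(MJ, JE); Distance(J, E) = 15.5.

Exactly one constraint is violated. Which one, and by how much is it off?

Distance(J, E) = 15.5 — off by 7.20.

H = (0.00, 0.00) ✓; HM at -64.60° ✓; |HM| = 54.40 ✓; ∠HMJ = 118.5° ✓; |MJ| = 39.50 ✓; ∠(MJ, JE) = 90.00° ✓; |JE| = 22.70 ✗.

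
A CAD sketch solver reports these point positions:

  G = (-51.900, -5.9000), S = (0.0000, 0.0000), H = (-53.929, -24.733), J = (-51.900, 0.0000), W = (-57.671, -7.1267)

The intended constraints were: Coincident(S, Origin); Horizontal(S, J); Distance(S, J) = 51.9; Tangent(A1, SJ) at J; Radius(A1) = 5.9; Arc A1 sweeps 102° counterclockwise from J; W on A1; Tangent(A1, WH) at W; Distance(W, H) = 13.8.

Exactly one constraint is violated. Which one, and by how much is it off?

Distance(W, H) = 13.8 — off by 4.20.

S = (0.00, 0.00) ✓; S.y = 0.00, J.y = 0.00 ✓; |SJ| = 51.90 ✓; ∠(GJ, JS) = 90.00° ✓; |GJ| = 5.900 ✓; bearing(G→W) − bearing(G→J) = 102.0° ✓; |GW| = 5.900 ✓; ∠(GW, WH) = 90.00° ✓; |WH| = 18.00 ✗.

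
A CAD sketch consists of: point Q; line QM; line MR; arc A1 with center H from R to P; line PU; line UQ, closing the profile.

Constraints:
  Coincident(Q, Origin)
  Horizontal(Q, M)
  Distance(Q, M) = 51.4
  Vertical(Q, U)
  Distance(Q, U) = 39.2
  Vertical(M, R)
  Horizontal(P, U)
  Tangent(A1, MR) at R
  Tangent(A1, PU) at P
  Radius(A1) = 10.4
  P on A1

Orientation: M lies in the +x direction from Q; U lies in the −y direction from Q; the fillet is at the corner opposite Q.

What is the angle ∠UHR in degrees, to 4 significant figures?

165.8°

Q is at the origin; QM is horizontal with |QM| = 51.4 and M on the +x side, so M = (51.40, 0.000). Q and U share the same x with |QU| = 39.2 and U on the −y side, so U = (0.000, -39.20). The virtual corner opposite Q is at (51.40, -39.20). The tangent condition forces HR to be normal to MR and tangency of A1 to PU means the radius HP is perpendicular to PU, with radius 10.4, so the center H sits 10.4 in from both sides at H = (41.00, -28.80). That places the tangent points at R = (51.40, -28.80) on MR and P = (41.00, -39.20) on PU. Then cos ∠UHR = HU·HR / (|HU||HR|), giving 165.8°.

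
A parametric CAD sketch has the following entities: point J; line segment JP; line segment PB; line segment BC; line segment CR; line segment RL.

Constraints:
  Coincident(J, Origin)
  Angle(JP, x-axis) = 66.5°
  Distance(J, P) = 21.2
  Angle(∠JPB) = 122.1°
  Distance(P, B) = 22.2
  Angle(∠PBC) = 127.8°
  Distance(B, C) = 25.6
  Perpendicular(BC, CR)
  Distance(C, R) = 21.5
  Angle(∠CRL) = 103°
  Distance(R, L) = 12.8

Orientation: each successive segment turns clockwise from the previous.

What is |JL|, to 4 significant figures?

23.43

J is at the origin; JP runs at 66.5° with length 21.2, so P = (8.453, 19.44). ∠JPB = 122.1° gives PB at 8.600° from the x-axis; with |PB| = 22.2, B = (30.40, 22.76). ∠PBC = 127.8° gives BC at -43.60° from the x-axis; with |BC| = 25.6, C = (48.94, 5.107). The perpendicularity gives CR at right angles to BC, so CR runs at -133.6°; with |CR| = 21.5, R = (34.12, -10.46). ∠CRL = 103.0° gives RL at 149.4° from the x-axis; with |RL| = 12.8, L = (23.10, -3.947). Then |JL| = |L − J| = 23.43.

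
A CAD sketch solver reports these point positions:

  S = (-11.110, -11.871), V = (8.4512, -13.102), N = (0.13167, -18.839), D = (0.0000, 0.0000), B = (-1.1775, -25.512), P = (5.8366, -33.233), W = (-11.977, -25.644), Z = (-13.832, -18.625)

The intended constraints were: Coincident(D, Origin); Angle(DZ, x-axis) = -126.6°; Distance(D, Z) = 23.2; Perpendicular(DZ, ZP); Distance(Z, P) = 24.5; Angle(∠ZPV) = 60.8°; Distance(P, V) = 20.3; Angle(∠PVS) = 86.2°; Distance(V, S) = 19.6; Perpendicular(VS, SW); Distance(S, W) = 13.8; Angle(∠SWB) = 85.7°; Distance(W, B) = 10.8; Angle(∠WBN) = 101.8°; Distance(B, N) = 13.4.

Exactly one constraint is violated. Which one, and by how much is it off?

Distance(B, N) = 13.4 — off by 6.60.

D = (0.00, 0.00) ✓; DZ at -126.6° ✓; |DZ| = 23.20 ✓; ∠(DZ, ZP) = 90.00° ✓; |ZP| = 24.50 ✓; ∠ZPV = 60.80° ✓; |PV| = 20.30 ✓; ∠PVS = 86.20° ✓; |VS| = 19.60 ✓; ∠(VS, SW) = 90.00° ✓; |SW| = 13.80 ✓; ∠SWB = 85.70° ✓; |WB| = 10.80 ✓; ∠WBN = 101.8° ✓; |BN| = 6.800 ✗.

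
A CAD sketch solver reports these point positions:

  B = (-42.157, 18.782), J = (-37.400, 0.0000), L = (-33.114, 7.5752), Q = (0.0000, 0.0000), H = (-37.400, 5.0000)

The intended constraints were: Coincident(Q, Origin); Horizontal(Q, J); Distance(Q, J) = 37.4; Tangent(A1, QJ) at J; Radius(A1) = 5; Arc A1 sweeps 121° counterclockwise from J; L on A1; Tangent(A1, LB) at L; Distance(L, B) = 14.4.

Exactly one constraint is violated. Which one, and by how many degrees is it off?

Tangent(A1, LB) at L — off by 7.90°.

Q = (0.00, 0.00) ✓; Q.y = 0.00, J.y = 0.00 ✓; |QJ| = 37.40 ✓; ∠(HJ, JQ) = 90.00° ✓; |HJ| = 5.000 ✓; bearing(H→L) − bearing(H→J) = 121.0° ✓; |HL| = 5.000 ✓; ∠(HL, LB) = 82.10° ✗; |LB| = 14.40 ✓.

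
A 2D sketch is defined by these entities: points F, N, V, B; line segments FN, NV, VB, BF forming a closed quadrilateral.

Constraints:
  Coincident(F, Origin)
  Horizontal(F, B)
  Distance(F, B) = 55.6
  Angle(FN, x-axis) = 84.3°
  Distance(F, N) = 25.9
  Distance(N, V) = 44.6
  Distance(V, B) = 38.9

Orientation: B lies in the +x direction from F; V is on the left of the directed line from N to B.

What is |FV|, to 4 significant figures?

59.08

Checks: |NV| = 44.60 ✓; |VB| = 38.90 ✓.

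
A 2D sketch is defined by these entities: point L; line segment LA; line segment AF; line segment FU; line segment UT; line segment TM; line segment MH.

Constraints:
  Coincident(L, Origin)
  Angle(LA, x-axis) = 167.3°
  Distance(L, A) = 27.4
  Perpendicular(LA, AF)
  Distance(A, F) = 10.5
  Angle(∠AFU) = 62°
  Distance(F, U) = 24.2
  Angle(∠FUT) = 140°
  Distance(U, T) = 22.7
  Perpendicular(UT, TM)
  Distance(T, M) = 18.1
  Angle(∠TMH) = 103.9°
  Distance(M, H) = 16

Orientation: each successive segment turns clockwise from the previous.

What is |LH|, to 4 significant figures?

28.44

The perpendicularity gives TM at right angles to UT, so TM runs at -170.7°; with |TM| = 18.1, M = (-20.27, -24.84). ∠TMH = 103.9° gives MH at 113.2° from the x-axis; with |MH| = 16.0, H = (-26.57, -10.13). Then |LH| = |H − L| = 28.44.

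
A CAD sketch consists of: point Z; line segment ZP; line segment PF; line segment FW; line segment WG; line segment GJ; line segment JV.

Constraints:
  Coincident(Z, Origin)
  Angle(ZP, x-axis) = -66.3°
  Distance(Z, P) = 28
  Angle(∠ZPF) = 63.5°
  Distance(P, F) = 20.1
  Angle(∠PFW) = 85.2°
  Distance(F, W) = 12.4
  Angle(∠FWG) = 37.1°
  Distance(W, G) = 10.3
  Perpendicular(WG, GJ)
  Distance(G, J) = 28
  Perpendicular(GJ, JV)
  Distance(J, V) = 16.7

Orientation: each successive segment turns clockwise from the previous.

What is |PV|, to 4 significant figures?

46.23

The perpendicularity gives GJ at right angles to WG, so GJ runs at -150.5°; with |GJ| = 28.0, J = (-26.48, -35.12). GJ is perpendicular to JV, so JV runs at 119.5°; with |JV| = 16.7, V = (-34.70, -20.58). Then |PV| = |V − P| = 46.23.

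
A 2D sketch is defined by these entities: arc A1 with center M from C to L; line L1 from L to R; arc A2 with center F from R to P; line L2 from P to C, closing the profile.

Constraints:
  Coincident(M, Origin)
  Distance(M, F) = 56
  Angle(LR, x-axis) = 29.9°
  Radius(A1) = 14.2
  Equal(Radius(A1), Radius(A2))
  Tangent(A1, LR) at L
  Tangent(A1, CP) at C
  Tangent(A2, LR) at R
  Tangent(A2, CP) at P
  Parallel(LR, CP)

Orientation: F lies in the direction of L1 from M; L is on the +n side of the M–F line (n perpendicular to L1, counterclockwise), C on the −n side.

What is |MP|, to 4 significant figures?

57.77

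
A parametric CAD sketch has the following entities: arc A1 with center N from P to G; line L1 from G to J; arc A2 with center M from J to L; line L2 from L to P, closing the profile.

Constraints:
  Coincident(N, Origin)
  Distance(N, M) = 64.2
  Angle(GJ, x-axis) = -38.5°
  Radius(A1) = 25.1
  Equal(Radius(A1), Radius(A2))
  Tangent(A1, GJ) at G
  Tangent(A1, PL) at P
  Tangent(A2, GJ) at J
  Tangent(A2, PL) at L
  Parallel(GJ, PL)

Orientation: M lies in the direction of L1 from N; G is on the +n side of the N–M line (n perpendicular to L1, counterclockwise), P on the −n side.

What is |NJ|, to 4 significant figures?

68.93

The slot axis is L1's direction at -38.5°, so u = (cos -38.5°, sin -38.5°) = (0.7826, -0.6225) and n = (−sin -38.5°, cos -38.5°) = (0.6225, 0.7826). N is at the origin and M lies 64.2 along u from N, so M = 64.2·u = (50.24, -39.97). Tangency of A1 to both parallel lines with radius 25.1 puts G and P at N ± 25.1·n: G = (15.63, 19.64), P = (-15.63, -19.64). Equal radii place J and L the same way about M: J = M + 25.1·n = (65.87, -20.32), L = M − 25.1·n = (34.62, -59.61). Then |NJ| = |J − N| = 68.93.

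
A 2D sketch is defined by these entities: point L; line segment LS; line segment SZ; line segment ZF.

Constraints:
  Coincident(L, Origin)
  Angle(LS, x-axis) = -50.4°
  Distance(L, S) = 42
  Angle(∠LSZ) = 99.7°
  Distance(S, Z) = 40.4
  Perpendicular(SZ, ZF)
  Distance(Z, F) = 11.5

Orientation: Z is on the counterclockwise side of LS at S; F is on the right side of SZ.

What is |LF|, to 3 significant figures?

71.1

L is at the origin; LS runs at -50.4° with length 42.0, so S = 42.0·(cos -50.4°, sin -50.4°) = (26.8, -32.4). ∠LSZ = 99.7°, so SZ runs at -50.4° + (180° − 99.7°) = 29.9° from the x-axis; with |SZ| = 40.4, Z = S + 40.4·(cos 29.9°, sin 29.9°) = (61.8, -12.2). SZ is perpendicular to ZF; with |ZF| = 11.5 on the right of SZ, F = Z + 11.5·(0.498, -0.867) = (67.5, -22.2). Then |LF| = |F − L| = 71.1.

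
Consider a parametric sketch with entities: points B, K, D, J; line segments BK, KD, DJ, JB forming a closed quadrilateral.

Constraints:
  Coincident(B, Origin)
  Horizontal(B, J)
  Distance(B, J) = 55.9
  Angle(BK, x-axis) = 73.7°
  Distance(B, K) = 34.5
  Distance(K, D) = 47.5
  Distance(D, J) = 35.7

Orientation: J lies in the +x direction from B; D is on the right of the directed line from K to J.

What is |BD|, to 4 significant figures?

25.80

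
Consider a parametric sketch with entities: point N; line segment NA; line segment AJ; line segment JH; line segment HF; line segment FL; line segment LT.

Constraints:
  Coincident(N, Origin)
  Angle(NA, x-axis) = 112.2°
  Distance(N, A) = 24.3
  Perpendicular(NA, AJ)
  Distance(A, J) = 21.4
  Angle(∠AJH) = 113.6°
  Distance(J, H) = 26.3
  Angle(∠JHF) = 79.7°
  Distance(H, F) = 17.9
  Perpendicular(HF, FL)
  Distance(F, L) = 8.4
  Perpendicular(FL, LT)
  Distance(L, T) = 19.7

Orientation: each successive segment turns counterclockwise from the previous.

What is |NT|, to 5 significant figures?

32.942

N is at the origin; NA runs at 112.2° with length 24.3, so A = (-9.1815, 22.499). NA is perpendicular to AJ, so AJ runs at -157.80°; with |AJ| = 21.4, J = (-28.995, 14.413). ∠AJH = 113.6° gives JH at -91.400° from the x-axis; with |JH| = 26.3, H = (-29.638, -11.879). ∠JHF = 79.7° gives HF at 8.9000° from the x-axis; with |HF| = 17.9, F = (-11.953, -9.1100). The perpendicularity gives FL at right angles to HF, so FL runs at 98.900°; with |FL| = 8.4, L = (-13.253, -0.81111). The perpendicularity gives LT at right angles to FL, so LT runs at -171.10°; with |LT| = 19.7, T = (-32.716, -3.8589). Then |NT| = |T − N| = 32.942.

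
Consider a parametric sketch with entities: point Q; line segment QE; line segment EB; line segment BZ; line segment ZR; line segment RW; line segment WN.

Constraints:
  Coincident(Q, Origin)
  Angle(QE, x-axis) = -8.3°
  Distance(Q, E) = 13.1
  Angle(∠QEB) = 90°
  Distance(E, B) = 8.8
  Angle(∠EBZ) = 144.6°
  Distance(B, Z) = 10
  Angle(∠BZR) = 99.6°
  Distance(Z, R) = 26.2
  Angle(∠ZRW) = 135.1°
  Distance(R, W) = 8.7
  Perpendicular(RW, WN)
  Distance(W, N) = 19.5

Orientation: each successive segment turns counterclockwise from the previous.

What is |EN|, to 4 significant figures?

16.58

∠ZRW = 135.1° gives RW at -117.6° from the x-axis; with |RW| = 8.7, W = (-19.34, 0.1304). RW is perpendicular to WN, so WN runs at -27.60°; with |WN| = 19.5, N = (-2.059, -8.904). Then |EN| = |N − E| = 16.58.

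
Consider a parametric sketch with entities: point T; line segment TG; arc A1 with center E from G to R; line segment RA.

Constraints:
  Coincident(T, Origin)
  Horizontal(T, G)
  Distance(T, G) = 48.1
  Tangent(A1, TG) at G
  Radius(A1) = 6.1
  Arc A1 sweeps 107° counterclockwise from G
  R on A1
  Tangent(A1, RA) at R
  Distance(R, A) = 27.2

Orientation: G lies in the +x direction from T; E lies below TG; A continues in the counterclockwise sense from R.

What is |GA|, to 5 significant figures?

33.961

T is at the origin; TG is horizontal with |TG| = 48.1 and G on the +x side, so G = (48.100, 0.0000). Tangency of A1 to TG means the radius EG is perpendicular to TG, so E = G + (0, -6.1) = (48.100, -6.1000). On A1, G sits at bearing 90° from E; a 107° counterclockwise sweep puts R at bearing 197°, so R = E + 6.1·(cos 197°, sin 197°) = (42.267, -7.8835). A1 meets RA tangentially, so ER is at right angles to RA, so RA runs along (−sin 197°, cos 197°); with |RA| = 27.2, A = (50.219, -33.895). Then |GA| = |A − G| = 33.961.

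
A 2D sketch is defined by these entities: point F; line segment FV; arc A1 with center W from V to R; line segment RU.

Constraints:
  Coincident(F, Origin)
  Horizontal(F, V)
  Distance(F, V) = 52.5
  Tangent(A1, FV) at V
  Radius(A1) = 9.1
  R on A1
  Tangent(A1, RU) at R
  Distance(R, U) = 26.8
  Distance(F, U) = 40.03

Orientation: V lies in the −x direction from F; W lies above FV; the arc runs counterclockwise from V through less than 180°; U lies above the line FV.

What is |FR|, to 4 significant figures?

45.10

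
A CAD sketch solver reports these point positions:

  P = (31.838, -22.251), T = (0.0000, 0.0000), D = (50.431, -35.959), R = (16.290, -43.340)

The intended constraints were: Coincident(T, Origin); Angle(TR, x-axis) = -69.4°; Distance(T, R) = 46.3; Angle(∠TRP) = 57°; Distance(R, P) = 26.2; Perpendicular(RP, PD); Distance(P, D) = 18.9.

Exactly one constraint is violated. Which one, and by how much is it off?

Distance(P, D) = 18.9 — off by 4.20.

T = (0.00, 0.00) ✓; TR at -69.40° ✓; |TR| = 46.30 ✓; ∠TRP = 57.00° ✓; |RP| = 26.20 ✓; ∠(RP, PD) = 90.00° ✓; |PD| = 23.10 ✗.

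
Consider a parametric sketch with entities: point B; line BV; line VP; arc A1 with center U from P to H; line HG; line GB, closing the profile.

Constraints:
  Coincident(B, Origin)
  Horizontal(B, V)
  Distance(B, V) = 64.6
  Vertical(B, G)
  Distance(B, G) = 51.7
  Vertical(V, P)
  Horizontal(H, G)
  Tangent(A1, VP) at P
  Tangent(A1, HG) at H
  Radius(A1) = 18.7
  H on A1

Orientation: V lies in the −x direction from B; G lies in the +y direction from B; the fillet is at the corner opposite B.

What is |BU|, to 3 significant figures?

56.5

B is at the origin; BV is horizontal with |BV| = 64.6 and V on the −x side, so V = (-64.6, 0.00). B and G share the same x with |BG| = 51.7 and G on the +y side, so G = (0.00, 51.7). The virtual corner opposite B is at (-64.6, 51.7). Since A1 is tangent to VP there, UP ⟂ VP and tangency of A1 to HG means the radius UH is perpendicular to HG, with radius 18.7, so the center U sits 18.7 in from both sides at U = (-45.9, 33.0). Then |BU| = |U − B| = 56.5.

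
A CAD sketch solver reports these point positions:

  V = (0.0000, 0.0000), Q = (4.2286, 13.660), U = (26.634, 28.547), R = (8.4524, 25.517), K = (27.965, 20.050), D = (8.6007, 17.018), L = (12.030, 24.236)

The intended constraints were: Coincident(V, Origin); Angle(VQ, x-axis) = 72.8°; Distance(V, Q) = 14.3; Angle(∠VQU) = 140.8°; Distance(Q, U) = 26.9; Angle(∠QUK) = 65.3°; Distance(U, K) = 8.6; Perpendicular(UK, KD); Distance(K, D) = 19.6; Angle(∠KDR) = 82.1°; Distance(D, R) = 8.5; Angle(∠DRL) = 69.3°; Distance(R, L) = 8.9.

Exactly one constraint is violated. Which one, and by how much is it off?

Distance(R, L) = 8.9 — off by 5.10.

V = (0.00, 0.00) ✓; VQ at 72.80° ✓; |VQ| = 14.30 ✓; ∠VQU = 140.8° ✓; |QU| = 26.90 ✓; ∠QUK = 65.30° ✓; |UK| = 8.601 ✓; ∠(UK, KD) = 90.00° ✓; |KD| = 19.60 ✓; ∠KDR = 82.10° ✓; |DR| = 8.500 ✓; ∠DRL = 69.30° ✓; |RL| = 3.800 ✗.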